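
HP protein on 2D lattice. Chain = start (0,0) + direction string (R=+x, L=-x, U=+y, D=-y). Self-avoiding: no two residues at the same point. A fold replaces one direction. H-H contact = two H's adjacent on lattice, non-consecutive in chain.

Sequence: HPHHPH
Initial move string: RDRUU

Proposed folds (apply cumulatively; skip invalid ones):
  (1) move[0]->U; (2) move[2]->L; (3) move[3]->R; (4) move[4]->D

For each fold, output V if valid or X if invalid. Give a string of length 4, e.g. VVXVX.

Answer: XXVV

Derivation:
Initial: RDRUU -> [(0, 0), (1, 0), (1, -1), (2, -1), (2, 0), (2, 1)]
Fold 1: move[0]->U => UDRUU INVALID (collision), skipped
Fold 2: move[2]->L => RDLUU INVALID (collision), skipped
Fold 3: move[3]->R => RDRRU VALID
Fold 4: move[4]->D => RDRRD VALID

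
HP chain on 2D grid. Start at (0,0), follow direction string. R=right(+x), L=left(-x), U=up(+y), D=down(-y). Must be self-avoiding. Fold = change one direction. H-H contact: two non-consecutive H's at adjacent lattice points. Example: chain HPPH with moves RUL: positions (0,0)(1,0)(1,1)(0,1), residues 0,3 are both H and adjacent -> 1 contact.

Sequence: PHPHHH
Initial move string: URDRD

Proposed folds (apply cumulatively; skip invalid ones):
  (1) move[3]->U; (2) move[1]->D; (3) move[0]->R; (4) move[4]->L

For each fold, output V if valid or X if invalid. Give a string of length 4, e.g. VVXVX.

Initial: URDRD -> [(0, 0), (0, 1), (1, 1), (1, 0), (2, 0), (2, -1)]
Fold 1: move[3]->U => URDUD INVALID (collision), skipped
Fold 2: move[1]->D => UDDRD INVALID (collision), skipped
Fold 3: move[0]->R => RRDRD VALID
Fold 4: move[4]->L => RRDRL INVALID (collision), skipped

Answer: XXVX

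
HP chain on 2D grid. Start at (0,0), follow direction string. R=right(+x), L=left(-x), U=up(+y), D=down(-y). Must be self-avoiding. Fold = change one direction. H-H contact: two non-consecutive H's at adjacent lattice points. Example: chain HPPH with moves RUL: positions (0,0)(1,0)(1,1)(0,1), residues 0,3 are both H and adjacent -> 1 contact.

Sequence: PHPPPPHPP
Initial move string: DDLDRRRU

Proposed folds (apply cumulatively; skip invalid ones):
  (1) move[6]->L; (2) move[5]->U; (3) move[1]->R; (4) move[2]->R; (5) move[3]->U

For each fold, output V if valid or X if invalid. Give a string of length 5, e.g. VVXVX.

Answer: XXXVV

Derivation:
Initial: DDLDRRRU -> [(0, 0), (0, -1), (0, -2), (-1, -2), (-1, -3), (0, -3), (1, -3), (2, -3), (2, -2)]
Fold 1: move[6]->L => DDLDRRLU INVALID (collision), skipped
Fold 2: move[5]->U => DDLDRURU INVALID (collision), skipped
Fold 3: move[1]->R => DRLDRRRU INVALID (collision), skipped
Fold 4: move[2]->R => DDRDRRRU VALID
Fold 5: move[3]->U => DDRURRRU VALID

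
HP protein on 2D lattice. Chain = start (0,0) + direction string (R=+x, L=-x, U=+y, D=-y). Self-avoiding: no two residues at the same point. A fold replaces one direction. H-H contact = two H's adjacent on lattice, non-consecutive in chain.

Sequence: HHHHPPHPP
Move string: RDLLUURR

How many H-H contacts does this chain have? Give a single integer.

Answer: 1

Derivation:
Positions: [(0, 0), (1, 0), (1, -1), (0, -1), (-1, -1), (-1, 0), (-1, 1), (0, 1), (1, 1)]
H-H contact: residue 0 @(0,0) - residue 3 @(0, -1)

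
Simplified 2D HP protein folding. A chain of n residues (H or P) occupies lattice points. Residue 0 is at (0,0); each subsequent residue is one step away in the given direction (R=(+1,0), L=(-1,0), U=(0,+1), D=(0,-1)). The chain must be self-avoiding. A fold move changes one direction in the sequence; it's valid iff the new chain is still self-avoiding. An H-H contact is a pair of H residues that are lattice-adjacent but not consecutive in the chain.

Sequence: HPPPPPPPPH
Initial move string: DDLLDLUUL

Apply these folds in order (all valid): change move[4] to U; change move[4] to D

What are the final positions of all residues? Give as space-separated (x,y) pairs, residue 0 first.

Initial moves: DDLLDLUUL
Fold: move[4]->U => DDLLULUUL (positions: [(0, 0), (0, -1), (0, -2), (-1, -2), (-2, -2), (-2, -1), (-3, -1), (-3, 0), (-3, 1), (-4, 1)])
Fold: move[4]->D => DDLLDLUUL (positions: [(0, 0), (0, -1), (0, -2), (-1, -2), (-2, -2), (-2, -3), (-3, -3), (-3, -2), (-3, -1), (-4, -1)])

Answer: (0,0) (0,-1) (0,-2) (-1,-2) (-2,-2) (-2,-3) (-3,-3) (-3,-2) (-3,-1) (-4,-1)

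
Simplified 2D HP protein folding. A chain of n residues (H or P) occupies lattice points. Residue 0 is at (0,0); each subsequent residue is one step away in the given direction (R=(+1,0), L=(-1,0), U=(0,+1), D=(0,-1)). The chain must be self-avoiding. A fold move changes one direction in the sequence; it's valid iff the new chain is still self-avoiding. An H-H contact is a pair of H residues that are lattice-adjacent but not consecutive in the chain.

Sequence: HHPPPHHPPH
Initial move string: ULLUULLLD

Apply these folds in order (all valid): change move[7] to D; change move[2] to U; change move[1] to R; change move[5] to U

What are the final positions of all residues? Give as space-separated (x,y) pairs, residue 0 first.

Initial moves: ULLUULLLD
Fold: move[7]->D => ULLUULLDD (positions: [(0, 0), (0, 1), (-1, 1), (-2, 1), (-2, 2), (-2, 3), (-3, 3), (-4, 3), (-4, 2), (-4, 1)])
Fold: move[2]->U => ULUUULLDD (positions: [(0, 0), (0, 1), (-1, 1), (-1, 2), (-1, 3), (-1, 4), (-2, 4), (-3, 4), (-3, 3), (-3, 2)])
Fold: move[1]->R => URUUULLDD (positions: [(0, 0), (0, 1), (1, 1), (1, 2), (1, 3), (1, 4), (0, 4), (-1, 4), (-1, 3), (-1, 2)])
Fold: move[5]->U => URUUUULDD (positions: [(0, 0), (0, 1), (1, 1), (1, 2), (1, 3), (1, 4), (1, 5), (0, 5), (0, 4), (0, 3)])

Answer: (0,0) (0,1) (1,1) (1,2) (1,3) (1,4) (1,5) (0,5) (0,4) (0,3)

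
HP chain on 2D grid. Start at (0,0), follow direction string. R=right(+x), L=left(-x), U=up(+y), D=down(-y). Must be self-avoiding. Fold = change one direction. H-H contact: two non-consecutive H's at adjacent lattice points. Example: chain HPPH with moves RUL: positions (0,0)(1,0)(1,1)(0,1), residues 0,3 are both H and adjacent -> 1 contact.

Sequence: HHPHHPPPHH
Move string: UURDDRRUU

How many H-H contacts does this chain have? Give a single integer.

Positions: [(0, 0), (0, 1), (0, 2), (1, 2), (1, 1), (1, 0), (2, 0), (3, 0), (3, 1), (3, 2)]
H-H contact: residue 1 @(0,1) - residue 4 @(1, 1)

Answer: 1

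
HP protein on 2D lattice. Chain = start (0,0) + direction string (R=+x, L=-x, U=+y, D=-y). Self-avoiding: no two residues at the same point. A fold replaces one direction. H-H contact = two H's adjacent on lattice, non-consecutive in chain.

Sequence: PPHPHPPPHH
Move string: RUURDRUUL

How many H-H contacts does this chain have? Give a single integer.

Answer: 1

Derivation:
Positions: [(0, 0), (1, 0), (1, 1), (1, 2), (2, 2), (2, 1), (3, 1), (3, 2), (3, 3), (2, 3)]
H-H contact: residue 4 @(2,2) - residue 9 @(2, 3)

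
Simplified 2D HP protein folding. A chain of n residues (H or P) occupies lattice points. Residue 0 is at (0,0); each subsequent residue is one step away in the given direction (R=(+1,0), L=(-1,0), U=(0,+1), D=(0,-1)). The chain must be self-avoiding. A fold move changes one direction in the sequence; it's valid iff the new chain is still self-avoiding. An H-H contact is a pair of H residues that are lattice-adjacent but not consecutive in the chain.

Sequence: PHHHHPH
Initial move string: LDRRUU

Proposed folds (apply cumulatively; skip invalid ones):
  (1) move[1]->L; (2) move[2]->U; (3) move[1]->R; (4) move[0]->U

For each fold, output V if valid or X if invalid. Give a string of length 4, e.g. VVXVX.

Answer: XXXX

Derivation:
Initial: LDRRUU -> [(0, 0), (-1, 0), (-1, -1), (0, -1), (1, -1), (1, 0), (1, 1)]
Fold 1: move[1]->L => LLRRUU INVALID (collision), skipped
Fold 2: move[2]->U => LDURUU INVALID (collision), skipped
Fold 3: move[1]->R => LRRRUU INVALID (collision), skipped
Fold 4: move[0]->U => UDRRUU INVALID (collision), skipped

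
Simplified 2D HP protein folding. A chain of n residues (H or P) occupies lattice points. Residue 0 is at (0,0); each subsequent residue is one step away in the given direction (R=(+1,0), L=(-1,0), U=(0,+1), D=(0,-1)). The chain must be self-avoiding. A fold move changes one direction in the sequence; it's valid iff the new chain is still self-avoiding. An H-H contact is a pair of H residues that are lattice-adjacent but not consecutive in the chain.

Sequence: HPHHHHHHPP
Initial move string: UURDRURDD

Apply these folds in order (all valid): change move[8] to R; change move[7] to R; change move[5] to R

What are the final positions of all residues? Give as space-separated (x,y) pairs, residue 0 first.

Answer: (0,0) (0,1) (0,2) (1,2) (1,1) (2,1) (3,1) (4,1) (5,1) (6,1)

Derivation:
Initial moves: UURDRURDD
Fold: move[8]->R => UURDRURDR (positions: [(0, 0), (0, 1), (0, 2), (1, 2), (1, 1), (2, 1), (2, 2), (3, 2), (3, 1), (4, 1)])
Fold: move[7]->R => UURDRURRR (positions: [(0, 0), (0, 1), (0, 2), (1, 2), (1, 1), (2, 1), (2, 2), (3, 2), (4, 2), (5, 2)])
Fold: move[5]->R => UURDRRRRR (positions: [(0, 0), (0, 1), (0, 2), (1, 2), (1, 1), (2, 1), (3, 1), (4, 1), (5, 1), (6, 1)])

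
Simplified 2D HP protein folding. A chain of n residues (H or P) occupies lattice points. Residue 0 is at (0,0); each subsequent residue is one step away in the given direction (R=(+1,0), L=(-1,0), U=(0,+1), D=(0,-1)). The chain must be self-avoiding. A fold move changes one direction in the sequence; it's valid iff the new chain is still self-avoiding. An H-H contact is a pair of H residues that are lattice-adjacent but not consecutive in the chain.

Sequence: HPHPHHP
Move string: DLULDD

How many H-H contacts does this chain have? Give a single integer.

Positions: [(0, 0), (0, -1), (-1, -1), (-1, 0), (-2, 0), (-2, -1), (-2, -2)]
H-H contact: residue 2 @(-1,-1) - residue 5 @(-2, -1)

Answer: 1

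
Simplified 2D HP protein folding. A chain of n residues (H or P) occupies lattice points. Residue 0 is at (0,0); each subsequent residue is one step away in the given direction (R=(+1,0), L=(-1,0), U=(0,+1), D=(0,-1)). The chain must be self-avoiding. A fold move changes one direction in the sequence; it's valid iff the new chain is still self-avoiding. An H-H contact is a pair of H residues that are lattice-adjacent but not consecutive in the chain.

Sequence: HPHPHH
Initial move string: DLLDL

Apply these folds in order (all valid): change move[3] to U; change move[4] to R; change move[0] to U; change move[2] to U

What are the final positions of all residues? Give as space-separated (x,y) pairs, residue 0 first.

Answer: (0,0) (0,1) (-1,1) (-1,2) (-1,3) (0,3)

Derivation:
Initial moves: DLLDL
Fold: move[3]->U => DLLUL (positions: [(0, 0), (0, -1), (-1, -1), (-2, -1), (-2, 0), (-3, 0)])
Fold: move[4]->R => DLLUR (positions: [(0, 0), (0, -1), (-1, -1), (-2, -1), (-2, 0), (-1, 0)])
Fold: move[0]->U => ULLUR (positions: [(0, 0), (0, 1), (-1, 1), (-2, 1), (-2, 2), (-1, 2)])
Fold: move[2]->U => ULUUR (positions: [(0, 0), (0, 1), (-1, 1), (-1, 2), (-1, 3), (0, 3)])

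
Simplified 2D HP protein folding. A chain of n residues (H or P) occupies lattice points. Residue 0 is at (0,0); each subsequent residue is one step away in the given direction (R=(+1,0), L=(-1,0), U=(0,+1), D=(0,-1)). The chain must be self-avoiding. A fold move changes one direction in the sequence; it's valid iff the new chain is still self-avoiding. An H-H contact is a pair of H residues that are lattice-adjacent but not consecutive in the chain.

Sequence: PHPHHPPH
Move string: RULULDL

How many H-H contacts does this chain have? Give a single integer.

Answer: 0

Derivation:
Positions: [(0, 0), (1, 0), (1, 1), (0, 1), (0, 2), (-1, 2), (-1, 1), (-2, 1)]
No H-H contacts found.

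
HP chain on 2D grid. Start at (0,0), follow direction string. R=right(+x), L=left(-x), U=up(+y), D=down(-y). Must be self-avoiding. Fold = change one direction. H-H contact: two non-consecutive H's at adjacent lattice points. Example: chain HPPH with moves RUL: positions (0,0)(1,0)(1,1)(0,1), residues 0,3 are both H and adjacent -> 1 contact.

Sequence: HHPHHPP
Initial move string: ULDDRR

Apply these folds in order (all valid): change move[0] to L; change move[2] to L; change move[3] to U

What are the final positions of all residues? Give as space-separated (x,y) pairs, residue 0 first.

Answer: (0,0) (-1,0) (-2,0) (-3,0) (-3,1) (-2,1) (-1,1)

Derivation:
Initial moves: ULDDRR
Fold: move[0]->L => LLDDRR (positions: [(0, 0), (-1, 0), (-2, 0), (-2, -1), (-2, -2), (-1, -2), (0, -2)])
Fold: move[2]->L => LLLDRR (positions: [(0, 0), (-1, 0), (-2, 0), (-3, 0), (-3, -1), (-2, -1), (-1, -1)])
Fold: move[3]->U => LLLURR (positions: [(0, 0), (-1, 0), (-2, 0), (-3, 0), (-3, 1), (-2, 1), (-1, 1)])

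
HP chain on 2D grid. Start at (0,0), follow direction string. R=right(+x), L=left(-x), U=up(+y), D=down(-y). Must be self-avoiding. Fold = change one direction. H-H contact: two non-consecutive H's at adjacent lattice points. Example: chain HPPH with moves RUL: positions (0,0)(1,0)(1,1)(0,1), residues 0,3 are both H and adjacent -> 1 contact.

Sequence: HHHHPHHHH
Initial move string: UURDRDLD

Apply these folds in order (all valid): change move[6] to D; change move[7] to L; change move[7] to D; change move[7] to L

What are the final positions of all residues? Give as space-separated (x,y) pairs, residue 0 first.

Answer: (0,0) (0,1) (0,2) (1,2) (1,1) (2,1) (2,0) (2,-1) (1,-1)

Derivation:
Initial moves: UURDRDLD
Fold: move[6]->D => UURDRDDD (positions: [(0, 0), (0, 1), (0, 2), (1, 2), (1, 1), (2, 1), (2, 0), (2, -1), (2, -2)])
Fold: move[7]->L => UURDRDDL (positions: [(0, 0), (0, 1), (0, 2), (1, 2), (1, 1), (2, 1), (2, 0), (2, -1), (1, -1)])
Fold: move[7]->D => UURDRDDD (positions: [(0, 0), (0, 1), (0, 2), (1, 2), (1, 1), (2, 1), (2, 0), (2, -1), (2, -2)])
Fold: move[7]->L => UURDRDDL (positions: [(0, 0), (0, 1), (0, 2), (1, 2), (1, 1), (2, 1), (2, 0), (2, -1), (1, -1)])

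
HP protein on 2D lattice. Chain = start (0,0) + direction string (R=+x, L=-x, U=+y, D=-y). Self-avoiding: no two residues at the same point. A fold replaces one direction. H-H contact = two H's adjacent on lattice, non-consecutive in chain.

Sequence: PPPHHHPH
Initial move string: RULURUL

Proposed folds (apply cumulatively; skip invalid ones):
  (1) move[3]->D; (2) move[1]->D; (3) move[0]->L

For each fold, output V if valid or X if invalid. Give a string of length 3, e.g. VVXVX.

Answer: XXV

Derivation:
Initial: RULURUL -> [(0, 0), (1, 0), (1, 1), (0, 1), (0, 2), (1, 2), (1, 3), (0, 3)]
Fold 1: move[3]->D => RULDRUL INVALID (collision), skipped
Fold 2: move[1]->D => RDLURUL INVALID (collision), skipped
Fold 3: move[0]->L => LULURUL VALID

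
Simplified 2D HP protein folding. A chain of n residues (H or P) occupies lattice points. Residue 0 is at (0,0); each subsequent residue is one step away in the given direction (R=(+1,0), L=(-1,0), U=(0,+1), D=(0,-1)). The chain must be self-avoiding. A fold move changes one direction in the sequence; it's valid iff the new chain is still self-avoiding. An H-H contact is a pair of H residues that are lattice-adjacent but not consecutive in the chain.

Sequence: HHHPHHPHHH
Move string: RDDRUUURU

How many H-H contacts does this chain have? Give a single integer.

Answer: 1

Derivation:
Positions: [(0, 0), (1, 0), (1, -1), (1, -2), (2, -2), (2, -1), (2, 0), (2, 1), (3, 1), (3, 2)]
H-H contact: residue 2 @(1,-1) - residue 5 @(2, -1)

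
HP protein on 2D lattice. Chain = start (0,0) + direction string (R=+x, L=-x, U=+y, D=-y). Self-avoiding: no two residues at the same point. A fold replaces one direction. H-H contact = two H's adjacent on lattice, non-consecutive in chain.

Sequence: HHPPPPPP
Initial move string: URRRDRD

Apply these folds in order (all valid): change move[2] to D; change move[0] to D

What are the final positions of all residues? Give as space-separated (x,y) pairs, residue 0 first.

Answer: (0,0) (0,-1) (1,-1) (1,-2) (2,-2) (2,-3) (3,-3) (3,-4)

Derivation:
Initial moves: URRRDRD
Fold: move[2]->D => URDRDRD (positions: [(0, 0), (0, 1), (1, 1), (1, 0), (2, 0), (2, -1), (3, -1), (3, -2)])
Fold: move[0]->D => DRDRDRD (positions: [(0, 0), (0, -1), (1, -1), (1, -2), (2, -2), (2, -3), (3, -3), (3, -4)])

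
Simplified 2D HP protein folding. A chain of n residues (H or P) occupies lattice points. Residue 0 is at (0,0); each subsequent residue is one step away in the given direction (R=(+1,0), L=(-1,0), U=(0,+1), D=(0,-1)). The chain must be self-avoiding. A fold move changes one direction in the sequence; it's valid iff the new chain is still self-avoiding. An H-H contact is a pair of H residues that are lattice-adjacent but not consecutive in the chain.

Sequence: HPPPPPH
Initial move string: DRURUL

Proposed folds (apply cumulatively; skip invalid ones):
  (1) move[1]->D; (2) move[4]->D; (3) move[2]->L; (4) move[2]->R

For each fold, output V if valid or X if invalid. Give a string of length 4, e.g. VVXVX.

Answer: XXXV

Derivation:
Initial: DRURUL -> [(0, 0), (0, -1), (1, -1), (1, 0), (2, 0), (2, 1), (1, 1)]
Fold 1: move[1]->D => DDURUL INVALID (collision), skipped
Fold 2: move[4]->D => DRURDL INVALID (collision), skipped
Fold 3: move[2]->L => DRLRUL INVALID (collision), skipped
Fold 4: move[2]->R => DRRRUL VALID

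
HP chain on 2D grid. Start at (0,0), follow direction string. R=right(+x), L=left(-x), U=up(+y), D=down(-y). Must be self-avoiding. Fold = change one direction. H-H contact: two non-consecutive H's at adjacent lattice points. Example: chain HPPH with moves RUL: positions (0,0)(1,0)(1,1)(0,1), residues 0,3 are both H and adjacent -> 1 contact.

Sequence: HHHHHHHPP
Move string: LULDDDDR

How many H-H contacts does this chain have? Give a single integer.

Positions: [(0, 0), (-1, 0), (-1, 1), (-2, 1), (-2, 0), (-2, -1), (-2, -2), (-2, -3), (-1, -3)]
H-H contact: residue 1 @(-1,0) - residue 4 @(-2, 0)

Answer: 1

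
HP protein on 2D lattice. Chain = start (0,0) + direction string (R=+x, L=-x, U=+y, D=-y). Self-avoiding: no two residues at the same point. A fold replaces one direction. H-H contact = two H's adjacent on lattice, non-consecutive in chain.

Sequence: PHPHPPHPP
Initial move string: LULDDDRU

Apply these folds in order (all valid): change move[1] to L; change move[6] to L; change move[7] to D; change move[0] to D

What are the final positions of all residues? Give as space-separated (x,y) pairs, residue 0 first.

Answer: (0,0) (0,-1) (-1,-1) (-2,-1) (-2,-2) (-2,-3) (-2,-4) (-3,-4) (-3,-5)

Derivation:
Initial moves: LULDDDRU
Fold: move[1]->L => LLLDDDRU (positions: [(0, 0), (-1, 0), (-2, 0), (-3, 0), (-3, -1), (-3, -2), (-3, -3), (-2, -3), (-2, -2)])
Fold: move[6]->L => LLLDDDLU (positions: [(0, 0), (-1, 0), (-2, 0), (-3, 0), (-3, -1), (-3, -2), (-3, -3), (-4, -3), (-4, -2)])
Fold: move[7]->D => LLLDDDLD (positions: [(0, 0), (-1, 0), (-2, 0), (-3, 0), (-3, -1), (-3, -2), (-3, -3), (-4, -3), (-4, -4)])
Fold: move[0]->D => DLLDDDLD (positions: [(0, 0), (0, -1), (-1, -1), (-2, -1), (-2, -2), (-2, -3), (-2, -4), (-3, -4), (-3, -5)])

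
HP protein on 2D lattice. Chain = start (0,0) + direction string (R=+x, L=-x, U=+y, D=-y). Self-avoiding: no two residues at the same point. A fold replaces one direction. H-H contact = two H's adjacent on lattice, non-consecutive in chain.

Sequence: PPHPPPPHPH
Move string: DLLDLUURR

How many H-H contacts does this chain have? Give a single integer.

Answer: 1

Derivation:
Positions: [(0, 0), (0, -1), (-1, -1), (-2, -1), (-2, -2), (-3, -2), (-3, -1), (-3, 0), (-2, 0), (-1, 0)]
H-H contact: residue 2 @(-1,-1) - residue 9 @(-1, 0)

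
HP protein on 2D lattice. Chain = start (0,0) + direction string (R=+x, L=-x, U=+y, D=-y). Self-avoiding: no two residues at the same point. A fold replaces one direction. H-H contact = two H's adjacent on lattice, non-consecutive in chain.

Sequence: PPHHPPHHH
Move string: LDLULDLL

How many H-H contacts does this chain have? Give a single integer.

Positions: [(0, 0), (-1, 0), (-1, -1), (-2, -1), (-2, 0), (-3, 0), (-3, -1), (-4, -1), (-5, -1)]
H-H contact: residue 3 @(-2,-1) - residue 6 @(-3, -1)

Answer: 1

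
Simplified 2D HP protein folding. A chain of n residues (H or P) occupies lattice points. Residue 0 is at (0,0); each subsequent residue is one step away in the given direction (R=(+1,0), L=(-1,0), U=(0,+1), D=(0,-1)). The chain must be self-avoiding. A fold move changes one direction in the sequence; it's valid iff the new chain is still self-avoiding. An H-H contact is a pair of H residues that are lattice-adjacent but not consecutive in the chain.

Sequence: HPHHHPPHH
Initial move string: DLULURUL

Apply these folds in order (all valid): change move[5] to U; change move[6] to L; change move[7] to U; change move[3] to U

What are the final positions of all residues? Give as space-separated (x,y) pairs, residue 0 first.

Answer: (0,0) (0,-1) (-1,-1) (-1,0) (-1,1) (-1,2) (-1,3) (-2,3) (-2,4)

Derivation:
Initial moves: DLULURUL
Fold: move[5]->U => DLULUUUL (positions: [(0, 0), (0, -1), (-1, -1), (-1, 0), (-2, 0), (-2, 1), (-2, 2), (-2, 3), (-3, 3)])
Fold: move[6]->L => DLULUULL (positions: [(0, 0), (0, -1), (-1, -1), (-1, 0), (-2, 0), (-2, 1), (-2, 2), (-3, 2), (-4, 2)])
Fold: move[7]->U => DLULUULU (positions: [(0, 0), (0, -1), (-1, -1), (-1, 0), (-2, 0), (-2, 1), (-2, 2), (-3, 2), (-3, 3)])
Fold: move[3]->U => DLUUUULU (positions: [(0, 0), (0, -1), (-1, -1), (-1, 0), (-1, 1), (-1, 2), (-1, 3), (-2, 3), (-2, 4)])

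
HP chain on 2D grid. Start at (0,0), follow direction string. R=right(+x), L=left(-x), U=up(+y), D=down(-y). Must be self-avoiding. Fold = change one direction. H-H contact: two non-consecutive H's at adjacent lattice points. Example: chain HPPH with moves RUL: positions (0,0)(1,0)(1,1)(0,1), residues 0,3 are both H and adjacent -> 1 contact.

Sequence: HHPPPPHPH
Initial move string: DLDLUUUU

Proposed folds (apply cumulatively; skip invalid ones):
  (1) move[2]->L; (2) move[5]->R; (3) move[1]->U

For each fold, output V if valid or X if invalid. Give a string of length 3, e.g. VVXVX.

Answer: VVX

Derivation:
Initial: DLDLUUUU -> [(0, 0), (0, -1), (-1, -1), (-1, -2), (-2, -2), (-2, -1), (-2, 0), (-2, 1), (-2, 2)]
Fold 1: move[2]->L => DLLLUUUU VALID
Fold 2: move[5]->R => DLLLURUU VALID
Fold 3: move[1]->U => DULLURUU INVALID (collision), skipped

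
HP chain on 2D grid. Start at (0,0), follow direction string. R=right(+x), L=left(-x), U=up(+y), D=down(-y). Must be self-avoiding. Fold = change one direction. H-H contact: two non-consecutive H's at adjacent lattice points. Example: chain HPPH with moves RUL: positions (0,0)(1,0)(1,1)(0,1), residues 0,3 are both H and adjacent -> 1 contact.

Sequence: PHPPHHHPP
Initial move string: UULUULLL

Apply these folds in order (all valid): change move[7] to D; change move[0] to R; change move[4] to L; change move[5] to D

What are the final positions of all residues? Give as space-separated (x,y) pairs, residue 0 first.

Answer: (0,0) (1,0) (1,1) (0,1) (0,2) (-1,2) (-1,1) (-2,1) (-2,0)

Derivation:
Initial moves: UULUULLL
Fold: move[7]->D => UULUULLD (positions: [(0, 0), (0, 1), (0, 2), (-1, 2), (-1, 3), (-1, 4), (-2, 4), (-3, 4), (-3, 3)])
Fold: move[0]->R => RULUULLD (positions: [(0, 0), (1, 0), (1, 1), (0, 1), (0, 2), (0, 3), (-1, 3), (-2, 3), (-2, 2)])
Fold: move[4]->L => RULULLLD (positions: [(0, 0), (1, 0), (1, 1), (0, 1), (0, 2), (-1, 2), (-2, 2), (-3, 2), (-3, 1)])
Fold: move[5]->D => RULULDLD (positions: [(0, 0), (1, 0), (1, 1), (0, 1), (0, 2), (-1, 2), (-1, 1), (-2, 1), (-2, 0)])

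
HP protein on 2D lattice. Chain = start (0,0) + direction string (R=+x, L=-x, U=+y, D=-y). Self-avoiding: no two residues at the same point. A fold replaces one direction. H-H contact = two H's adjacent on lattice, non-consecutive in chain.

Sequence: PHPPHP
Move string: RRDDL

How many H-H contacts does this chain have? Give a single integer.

Answer: 0

Derivation:
Positions: [(0, 0), (1, 0), (2, 0), (2, -1), (2, -2), (1, -2)]
No H-H contacts found.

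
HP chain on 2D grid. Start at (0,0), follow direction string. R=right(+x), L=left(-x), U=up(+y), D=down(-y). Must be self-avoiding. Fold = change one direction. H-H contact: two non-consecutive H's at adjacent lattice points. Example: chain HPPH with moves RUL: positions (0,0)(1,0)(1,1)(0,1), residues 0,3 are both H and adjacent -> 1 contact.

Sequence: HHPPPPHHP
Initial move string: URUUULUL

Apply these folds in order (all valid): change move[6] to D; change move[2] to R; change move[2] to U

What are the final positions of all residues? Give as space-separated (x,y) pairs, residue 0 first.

Initial moves: URUUULUL
Fold: move[6]->D => URUUULDL (positions: [(0, 0), (0, 1), (1, 1), (1, 2), (1, 3), (1, 4), (0, 4), (0, 3), (-1, 3)])
Fold: move[2]->R => URRUULDL (positions: [(0, 0), (0, 1), (1, 1), (2, 1), (2, 2), (2, 3), (1, 3), (1, 2), (0, 2)])
Fold: move[2]->U => URUUULDL (positions: [(0, 0), (0, 1), (1, 1), (1, 2), (1, 3), (1, 4), (0, 4), (0, 3), (-1, 3)])

Answer: (0,0) (0,1) (1,1) (1,2) (1,3) (1,4) (0,4) (0,3) (-1,3)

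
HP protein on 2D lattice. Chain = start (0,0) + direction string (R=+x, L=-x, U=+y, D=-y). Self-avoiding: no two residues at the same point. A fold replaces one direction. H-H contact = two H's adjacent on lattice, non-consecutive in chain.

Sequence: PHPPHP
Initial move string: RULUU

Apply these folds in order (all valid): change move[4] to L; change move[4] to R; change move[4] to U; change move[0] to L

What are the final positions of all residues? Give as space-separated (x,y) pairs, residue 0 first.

Answer: (0,0) (-1,0) (-1,1) (-2,1) (-2,2) (-2,3)

Derivation:
Initial moves: RULUU
Fold: move[4]->L => RULUL (positions: [(0, 0), (1, 0), (1, 1), (0, 1), (0, 2), (-1, 2)])
Fold: move[4]->R => RULUR (positions: [(0, 0), (1, 0), (1, 1), (0, 1), (0, 2), (1, 2)])
Fold: move[4]->U => RULUU (positions: [(0, 0), (1, 0), (1, 1), (0, 1), (0, 2), (0, 3)])
Fold: move[0]->L => LULUU (positions: [(0, 0), (-1, 0), (-1, 1), (-2, 1), (-2, 2), (-2, 3)])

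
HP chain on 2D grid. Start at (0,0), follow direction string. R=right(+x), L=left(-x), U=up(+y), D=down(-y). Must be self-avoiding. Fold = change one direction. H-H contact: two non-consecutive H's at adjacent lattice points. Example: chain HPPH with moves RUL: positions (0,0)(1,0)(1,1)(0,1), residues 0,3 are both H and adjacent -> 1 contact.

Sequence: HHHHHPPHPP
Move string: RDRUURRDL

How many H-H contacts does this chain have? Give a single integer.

Positions: [(0, 0), (1, 0), (1, -1), (2, -1), (2, 0), (2, 1), (3, 1), (4, 1), (4, 0), (3, 0)]
H-H contact: residue 1 @(1,0) - residue 4 @(2, 0)

Answer: 1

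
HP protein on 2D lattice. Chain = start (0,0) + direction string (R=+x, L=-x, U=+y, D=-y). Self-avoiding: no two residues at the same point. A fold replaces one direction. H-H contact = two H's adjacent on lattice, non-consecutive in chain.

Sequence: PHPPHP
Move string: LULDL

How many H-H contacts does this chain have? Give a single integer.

Positions: [(0, 0), (-1, 0), (-1, 1), (-2, 1), (-2, 0), (-3, 0)]
H-H contact: residue 1 @(-1,0) - residue 4 @(-2, 0)

Answer: 1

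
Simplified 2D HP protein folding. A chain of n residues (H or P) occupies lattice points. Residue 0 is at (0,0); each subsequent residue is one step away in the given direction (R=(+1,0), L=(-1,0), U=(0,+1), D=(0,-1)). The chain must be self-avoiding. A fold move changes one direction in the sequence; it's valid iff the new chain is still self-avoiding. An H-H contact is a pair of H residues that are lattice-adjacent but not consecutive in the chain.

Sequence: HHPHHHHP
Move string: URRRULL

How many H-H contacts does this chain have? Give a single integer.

Positions: [(0, 0), (0, 1), (1, 1), (2, 1), (3, 1), (3, 2), (2, 2), (1, 2)]
H-H contact: residue 3 @(2,1) - residue 6 @(2, 2)

Answer: 1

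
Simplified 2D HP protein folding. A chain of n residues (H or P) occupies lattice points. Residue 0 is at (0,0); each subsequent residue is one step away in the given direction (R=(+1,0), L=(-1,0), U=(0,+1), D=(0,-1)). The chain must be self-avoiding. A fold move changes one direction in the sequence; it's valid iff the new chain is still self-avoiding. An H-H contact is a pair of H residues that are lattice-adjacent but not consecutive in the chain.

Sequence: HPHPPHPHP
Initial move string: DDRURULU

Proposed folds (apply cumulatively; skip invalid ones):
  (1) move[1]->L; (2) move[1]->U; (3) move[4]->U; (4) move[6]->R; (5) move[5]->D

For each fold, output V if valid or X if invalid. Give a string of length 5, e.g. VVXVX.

Initial: DDRURULU -> [(0, 0), (0, -1), (0, -2), (1, -2), (1, -1), (2, -1), (2, 0), (1, 0), (1, 1)]
Fold 1: move[1]->L => DLRURULU INVALID (collision), skipped
Fold 2: move[1]->U => DURURULU INVALID (collision), skipped
Fold 3: move[4]->U => DDRUUULU VALID
Fold 4: move[6]->R => DDRUUURU VALID
Fold 5: move[5]->D => DDRUUDRU INVALID (collision), skipped

Answer: XXVVX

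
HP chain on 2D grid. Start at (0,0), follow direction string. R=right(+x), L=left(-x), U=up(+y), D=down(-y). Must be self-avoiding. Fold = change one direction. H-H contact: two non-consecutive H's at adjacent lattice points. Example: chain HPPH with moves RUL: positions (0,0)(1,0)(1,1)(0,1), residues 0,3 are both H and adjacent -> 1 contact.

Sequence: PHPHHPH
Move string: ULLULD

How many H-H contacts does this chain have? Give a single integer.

Answer: 1

Derivation:
Positions: [(0, 0), (0, 1), (-1, 1), (-2, 1), (-2, 2), (-3, 2), (-3, 1)]
H-H contact: residue 3 @(-2,1) - residue 6 @(-3, 1)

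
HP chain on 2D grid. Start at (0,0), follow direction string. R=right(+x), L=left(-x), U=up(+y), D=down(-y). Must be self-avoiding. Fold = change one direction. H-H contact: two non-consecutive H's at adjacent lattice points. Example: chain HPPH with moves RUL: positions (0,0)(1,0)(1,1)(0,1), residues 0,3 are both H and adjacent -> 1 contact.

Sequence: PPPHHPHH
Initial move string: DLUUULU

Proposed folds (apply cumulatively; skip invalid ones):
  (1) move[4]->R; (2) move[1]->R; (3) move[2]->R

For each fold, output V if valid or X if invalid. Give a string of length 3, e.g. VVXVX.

Answer: XVV

Derivation:
Initial: DLUUULU -> [(0, 0), (0, -1), (-1, -1), (-1, 0), (-1, 1), (-1, 2), (-2, 2), (-2, 3)]
Fold 1: move[4]->R => DLUURLU INVALID (collision), skipped
Fold 2: move[1]->R => DRUUULU VALID
Fold 3: move[2]->R => DRRUULU VALID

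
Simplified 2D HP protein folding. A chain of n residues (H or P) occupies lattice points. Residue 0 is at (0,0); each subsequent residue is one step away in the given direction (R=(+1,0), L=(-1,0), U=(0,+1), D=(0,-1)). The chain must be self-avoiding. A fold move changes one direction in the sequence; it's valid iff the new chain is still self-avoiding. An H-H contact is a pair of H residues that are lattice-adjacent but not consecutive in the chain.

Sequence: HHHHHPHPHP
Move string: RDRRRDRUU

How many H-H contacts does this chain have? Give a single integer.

Answer: 0

Derivation:
Positions: [(0, 0), (1, 0), (1, -1), (2, -1), (3, -1), (4, -1), (4, -2), (5, -2), (5, -1), (5, 0)]
No H-H contacts found.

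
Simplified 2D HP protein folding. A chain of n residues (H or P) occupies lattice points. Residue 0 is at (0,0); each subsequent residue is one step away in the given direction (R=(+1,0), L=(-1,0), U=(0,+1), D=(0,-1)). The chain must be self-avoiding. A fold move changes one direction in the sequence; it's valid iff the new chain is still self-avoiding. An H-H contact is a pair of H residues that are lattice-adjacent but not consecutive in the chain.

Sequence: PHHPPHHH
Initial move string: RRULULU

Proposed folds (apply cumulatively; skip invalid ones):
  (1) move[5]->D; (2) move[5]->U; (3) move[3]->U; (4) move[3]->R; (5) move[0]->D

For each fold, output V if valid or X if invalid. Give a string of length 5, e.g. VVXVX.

Initial: RRULULU -> [(0, 0), (1, 0), (2, 0), (2, 1), (1, 1), (1, 2), (0, 2), (0, 3)]
Fold 1: move[5]->D => RRULUDU INVALID (collision), skipped
Fold 2: move[5]->U => RRULUUU VALID
Fold 3: move[3]->U => RRUUUUU VALID
Fold 4: move[3]->R => RRURUUU VALID
Fold 5: move[0]->D => DRURUUU VALID

Answer: XVVVV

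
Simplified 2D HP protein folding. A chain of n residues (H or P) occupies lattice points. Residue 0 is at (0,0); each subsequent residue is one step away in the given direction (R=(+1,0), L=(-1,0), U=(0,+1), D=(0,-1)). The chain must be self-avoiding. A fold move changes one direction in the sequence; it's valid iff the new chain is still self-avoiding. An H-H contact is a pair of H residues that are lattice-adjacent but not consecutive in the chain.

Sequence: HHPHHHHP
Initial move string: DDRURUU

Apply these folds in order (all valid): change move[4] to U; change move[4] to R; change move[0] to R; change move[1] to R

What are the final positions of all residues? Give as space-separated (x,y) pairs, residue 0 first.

Answer: (0,0) (1,0) (2,0) (3,0) (3,1) (4,1) (4,2) (4,3)

Derivation:
Initial moves: DDRURUU
Fold: move[4]->U => DDRUUUU (positions: [(0, 0), (0, -1), (0, -2), (1, -2), (1, -1), (1, 0), (1, 1), (1, 2)])
Fold: move[4]->R => DDRURUU (positions: [(0, 0), (0, -1), (0, -2), (1, -2), (1, -1), (2, -1), (2, 0), (2, 1)])
Fold: move[0]->R => RDRURUU (positions: [(0, 0), (1, 0), (1, -1), (2, -1), (2, 0), (3, 0), (3, 1), (3, 2)])
Fold: move[1]->R => RRRURUU (positions: [(0, 0), (1, 0), (2, 0), (3, 0), (3, 1), (4, 1), (4, 2), (4, 3)])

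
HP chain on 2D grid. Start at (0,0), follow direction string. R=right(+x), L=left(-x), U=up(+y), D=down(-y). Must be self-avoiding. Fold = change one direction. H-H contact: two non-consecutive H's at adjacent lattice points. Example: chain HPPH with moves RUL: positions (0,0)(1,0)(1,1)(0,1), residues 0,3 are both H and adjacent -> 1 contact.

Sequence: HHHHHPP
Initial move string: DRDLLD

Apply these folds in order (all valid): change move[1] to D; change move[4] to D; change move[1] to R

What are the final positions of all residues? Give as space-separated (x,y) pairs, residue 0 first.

Answer: (0,0) (0,-1) (1,-1) (1,-2) (0,-2) (0,-3) (0,-4)

Derivation:
Initial moves: DRDLLD
Fold: move[1]->D => DDDLLD (positions: [(0, 0), (0, -1), (0, -2), (0, -3), (-1, -3), (-2, -3), (-2, -4)])
Fold: move[4]->D => DDDLDD (positions: [(0, 0), (0, -1), (0, -2), (0, -3), (-1, -3), (-1, -4), (-1, -5)])
Fold: move[1]->R => DRDLDD (positions: [(0, 0), (0, -1), (1, -1), (1, -2), (0, -2), (0, -3), (0, -4)])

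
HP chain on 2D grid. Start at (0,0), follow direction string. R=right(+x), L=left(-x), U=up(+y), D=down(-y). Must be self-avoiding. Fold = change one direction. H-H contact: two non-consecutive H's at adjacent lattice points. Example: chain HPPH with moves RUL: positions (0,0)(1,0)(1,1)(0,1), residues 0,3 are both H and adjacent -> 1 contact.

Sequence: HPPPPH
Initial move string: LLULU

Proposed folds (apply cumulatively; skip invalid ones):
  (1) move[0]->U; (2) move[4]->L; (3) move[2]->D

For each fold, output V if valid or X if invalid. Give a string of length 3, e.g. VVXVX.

Answer: VVV

Derivation:
Initial: LLULU -> [(0, 0), (-1, 0), (-2, 0), (-2, 1), (-3, 1), (-3, 2)]
Fold 1: move[0]->U => ULULU VALID
Fold 2: move[4]->L => ULULL VALID
Fold 3: move[2]->D => ULDLL VALID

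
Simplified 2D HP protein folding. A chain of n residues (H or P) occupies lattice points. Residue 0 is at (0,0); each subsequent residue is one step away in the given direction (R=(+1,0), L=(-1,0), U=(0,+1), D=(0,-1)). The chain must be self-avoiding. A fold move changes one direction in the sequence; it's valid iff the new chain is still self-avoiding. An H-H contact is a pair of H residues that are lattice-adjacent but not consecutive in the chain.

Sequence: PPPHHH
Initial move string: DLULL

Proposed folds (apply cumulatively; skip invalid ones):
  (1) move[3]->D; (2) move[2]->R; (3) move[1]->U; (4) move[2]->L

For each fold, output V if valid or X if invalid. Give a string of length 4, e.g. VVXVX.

Answer: XXXV

Derivation:
Initial: DLULL -> [(0, 0), (0, -1), (-1, -1), (-1, 0), (-2, 0), (-3, 0)]
Fold 1: move[3]->D => DLUDL INVALID (collision), skipped
Fold 2: move[2]->R => DLRLL INVALID (collision), skipped
Fold 3: move[1]->U => DUULL INVALID (collision), skipped
Fold 4: move[2]->L => DLLLL VALID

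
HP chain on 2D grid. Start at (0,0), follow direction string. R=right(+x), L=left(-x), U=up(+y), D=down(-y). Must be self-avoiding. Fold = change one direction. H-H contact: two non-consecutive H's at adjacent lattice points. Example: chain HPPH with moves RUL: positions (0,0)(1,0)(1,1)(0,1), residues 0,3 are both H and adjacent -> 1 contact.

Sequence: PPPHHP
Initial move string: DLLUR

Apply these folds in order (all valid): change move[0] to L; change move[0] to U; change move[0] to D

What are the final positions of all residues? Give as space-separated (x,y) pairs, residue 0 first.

Answer: (0,0) (0,-1) (-1,-1) (-2,-1) (-2,0) (-1,0)

Derivation:
Initial moves: DLLUR
Fold: move[0]->L => LLLUR (positions: [(0, 0), (-1, 0), (-2, 0), (-3, 0), (-3, 1), (-2, 1)])
Fold: move[0]->U => ULLUR (positions: [(0, 0), (0, 1), (-1, 1), (-2, 1), (-2, 2), (-1, 2)])
Fold: move[0]->D => DLLUR (positions: [(0, 0), (0, -1), (-1, -1), (-2, -1), (-2, 0), (-1, 0)])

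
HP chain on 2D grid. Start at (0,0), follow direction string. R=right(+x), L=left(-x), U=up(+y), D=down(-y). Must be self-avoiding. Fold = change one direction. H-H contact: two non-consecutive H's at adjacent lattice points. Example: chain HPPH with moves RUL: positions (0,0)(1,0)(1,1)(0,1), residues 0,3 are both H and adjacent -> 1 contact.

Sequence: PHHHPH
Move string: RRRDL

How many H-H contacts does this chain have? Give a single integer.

Positions: [(0, 0), (1, 0), (2, 0), (3, 0), (3, -1), (2, -1)]
H-H contact: residue 2 @(2,0) - residue 5 @(2, -1)

Answer: 1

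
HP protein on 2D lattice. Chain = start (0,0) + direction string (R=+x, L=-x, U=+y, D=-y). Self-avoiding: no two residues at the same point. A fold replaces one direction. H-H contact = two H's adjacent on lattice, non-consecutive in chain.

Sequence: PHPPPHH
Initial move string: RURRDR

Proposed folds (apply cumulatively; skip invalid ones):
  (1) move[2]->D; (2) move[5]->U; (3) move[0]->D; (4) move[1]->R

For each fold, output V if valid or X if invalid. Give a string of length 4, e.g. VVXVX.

Answer: XXXV

Derivation:
Initial: RURRDR -> [(0, 0), (1, 0), (1, 1), (2, 1), (3, 1), (3, 0), (4, 0)]
Fold 1: move[2]->D => RUDRDR INVALID (collision), skipped
Fold 2: move[5]->U => RURRDU INVALID (collision), skipped
Fold 3: move[0]->D => DURRDR INVALID (collision), skipped
Fold 4: move[1]->R => RRRRDR VALID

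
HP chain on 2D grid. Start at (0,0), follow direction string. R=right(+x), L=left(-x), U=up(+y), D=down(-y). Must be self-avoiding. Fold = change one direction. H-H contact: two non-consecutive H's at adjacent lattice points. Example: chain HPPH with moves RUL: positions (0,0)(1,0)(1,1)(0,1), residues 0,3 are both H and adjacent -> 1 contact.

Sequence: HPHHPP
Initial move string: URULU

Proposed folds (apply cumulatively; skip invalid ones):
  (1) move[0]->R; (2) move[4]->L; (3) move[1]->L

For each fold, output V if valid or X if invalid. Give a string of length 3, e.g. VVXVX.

Initial: URULU -> [(0, 0), (0, 1), (1, 1), (1, 2), (0, 2), (0, 3)]
Fold 1: move[0]->R => RRULU VALID
Fold 2: move[4]->L => RRULL VALID
Fold 3: move[1]->L => RLULL INVALID (collision), skipped

Answer: VVX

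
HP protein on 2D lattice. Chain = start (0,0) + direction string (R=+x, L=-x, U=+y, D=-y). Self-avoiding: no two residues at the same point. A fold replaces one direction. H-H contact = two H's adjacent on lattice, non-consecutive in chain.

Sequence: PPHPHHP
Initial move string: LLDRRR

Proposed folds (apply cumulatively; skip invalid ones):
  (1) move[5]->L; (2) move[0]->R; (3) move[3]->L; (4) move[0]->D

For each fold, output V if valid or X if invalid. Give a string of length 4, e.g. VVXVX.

Initial: LLDRRR -> [(0, 0), (-1, 0), (-2, 0), (-2, -1), (-1, -1), (0, -1), (1, -1)]
Fold 1: move[5]->L => LLDRRL INVALID (collision), skipped
Fold 2: move[0]->R => RLDRRR INVALID (collision), skipped
Fold 3: move[3]->L => LLDLRR INVALID (collision), skipped
Fold 4: move[0]->D => DLDRRR VALID

Answer: XXXV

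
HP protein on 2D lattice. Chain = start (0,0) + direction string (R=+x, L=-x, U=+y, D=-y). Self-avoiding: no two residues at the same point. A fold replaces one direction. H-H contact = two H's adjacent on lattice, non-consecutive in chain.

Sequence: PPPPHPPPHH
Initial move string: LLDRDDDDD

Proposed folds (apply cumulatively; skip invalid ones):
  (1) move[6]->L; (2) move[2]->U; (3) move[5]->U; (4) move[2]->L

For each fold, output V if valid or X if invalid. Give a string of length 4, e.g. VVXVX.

Initial: LLDRDDDDD -> [(0, 0), (-1, 0), (-2, 0), (-2, -1), (-1, -1), (-1, -2), (-1, -3), (-1, -4), (-1, -5), (-1, -6)]
Fold 1: move[6]->L => LLDRDDLDD VALID
Fold 2: move[2]->U => LLURDDLDD INVALID (collision), skipped
Fold 3: move[5]->U => LLDRDULDD INVALID (collision), skipped
Fold 4: move[2]->L => LLLRDDLDD INVALID (collision), skipped

Answer: VXXX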